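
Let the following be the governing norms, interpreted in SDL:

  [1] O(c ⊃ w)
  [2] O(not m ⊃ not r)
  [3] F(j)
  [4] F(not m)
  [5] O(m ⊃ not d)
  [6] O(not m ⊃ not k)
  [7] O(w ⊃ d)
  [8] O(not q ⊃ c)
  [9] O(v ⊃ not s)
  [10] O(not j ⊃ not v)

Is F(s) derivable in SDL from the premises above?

Premise 9 is O(v ⊃ not s), but O(v) is not derivable from the premises, so it does not yield O(not s).
No other premise forces O(not s). An ideal world satisfying every premise can still have s true, so F(s) is not derivable.

No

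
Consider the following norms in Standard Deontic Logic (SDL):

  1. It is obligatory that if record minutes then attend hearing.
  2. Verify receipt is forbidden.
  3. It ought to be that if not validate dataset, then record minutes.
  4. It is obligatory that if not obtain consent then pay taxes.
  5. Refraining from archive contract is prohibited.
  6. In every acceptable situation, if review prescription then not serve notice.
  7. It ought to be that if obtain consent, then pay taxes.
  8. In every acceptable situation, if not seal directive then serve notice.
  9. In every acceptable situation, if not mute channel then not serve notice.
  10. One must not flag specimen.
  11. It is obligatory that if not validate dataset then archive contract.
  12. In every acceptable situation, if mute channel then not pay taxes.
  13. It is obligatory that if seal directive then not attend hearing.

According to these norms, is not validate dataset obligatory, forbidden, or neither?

Forbidden

Premises 4 and 7 cover both cases: O(¬obtain_consent → pay_taxes) and O(obtain_consent → pay_taxes). Since ¬obtain_consent ∨ obtain_consent is a tautology, O(pay_taxes) follows.
Premise 12 is O(mute_channel → ¬pay_taxes); contrapositively O(pay_taxes → ¬mute_channel). Since O(pay_taxes) holds, K gives O(¬mute_channel).
From O(¬mute_channel) and premise 9, O(¬mute_channel → ¬serve_notice), we obtain O(¬serve_notice).
Premise 8 is O(¬seal_directive → serve_notice); contrapositively O(¬serve_notice → seal_directive). Since O(¬serve_notice) holds, K gives O(seal_directive).
Premise 13 is O(seal_directive → ¬attend_hearing); since O(seal_directive), deontic closure gives O(¬attend_hearing).
Premise 1 is O(record_minutes → attend_hearing); contrapositively O(¬attend_hearing → ¬record_minutes). Since O(¬attend_hearing) holds, K gives O(¬record_minutes).
Premise 3 is O(¬validate_dataset → record_minutes); contrapositively O(¬record_minutes → validate_dataset). Since O(¬record_minutes) holds, K gives O(validate_dataset).
Premises 2, 5, 6, 10, 11 do not contribute to this derivation.
Thus O(validate_dataset), which is F(¬validate_dataset): ¬validate_dataset is forbidden.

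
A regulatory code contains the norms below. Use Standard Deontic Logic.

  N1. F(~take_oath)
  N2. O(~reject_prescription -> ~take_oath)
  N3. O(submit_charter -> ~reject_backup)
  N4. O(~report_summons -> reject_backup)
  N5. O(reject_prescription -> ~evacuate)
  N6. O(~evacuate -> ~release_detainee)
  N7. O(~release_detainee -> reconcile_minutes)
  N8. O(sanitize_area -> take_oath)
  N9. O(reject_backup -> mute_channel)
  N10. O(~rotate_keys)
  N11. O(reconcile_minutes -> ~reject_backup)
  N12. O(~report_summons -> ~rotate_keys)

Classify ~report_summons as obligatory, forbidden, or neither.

F(~take_oath) at premise 1 means O(take_oath).
The contrapositive of premise 2 (O(~reject_prescription -> ~take_oath)) is O(take_oath -> reject_prescription), and O(take_oath) is already established, so O(reject_prescription).
With premise 5, O(reject_prescription -> ~evacuate), the K-axiom yields O(~evacuate).
Applying K to premise 6 (O(~evacuate -> ~release_detainee)) and O(~evacuate) yields O(~release_detainee).
With premise 7, O(~release_detainee -> reconcile_minutes), the K-axiom yields O(reconcile_minutes).
From O(reconcile_minutes) and premise 11, O(reconcile_minutes -> ~reject_backup), we obtain O(~reject_backup).
Premise 4 is O(~report_summons -> reject_backup); contrapositively O(~reject_backup -> report_summons). Since O(~reject_backup) holds, K gives O(report_summons).
Premises 3, 8, 9, 10, 12 do not contribute to this derivation.
Thus O(report_summons), which is F(~report_summons): ~report_summons is forbidden.

Forbidden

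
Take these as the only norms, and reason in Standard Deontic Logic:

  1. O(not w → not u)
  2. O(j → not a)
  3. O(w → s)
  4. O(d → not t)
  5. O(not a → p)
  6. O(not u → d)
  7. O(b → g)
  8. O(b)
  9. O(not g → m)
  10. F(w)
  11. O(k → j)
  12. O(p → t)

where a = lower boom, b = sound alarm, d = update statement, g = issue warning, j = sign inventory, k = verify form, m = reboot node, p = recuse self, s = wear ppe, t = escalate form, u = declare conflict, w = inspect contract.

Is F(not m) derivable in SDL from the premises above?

Premise 9 is O(not g → m), but O(not g) is not derivable from the premises, so it does not yield O(m).
No other premise forces O(m). An ideal world satisfying every premise can still have not m true, so F(not m) is not derivable.

No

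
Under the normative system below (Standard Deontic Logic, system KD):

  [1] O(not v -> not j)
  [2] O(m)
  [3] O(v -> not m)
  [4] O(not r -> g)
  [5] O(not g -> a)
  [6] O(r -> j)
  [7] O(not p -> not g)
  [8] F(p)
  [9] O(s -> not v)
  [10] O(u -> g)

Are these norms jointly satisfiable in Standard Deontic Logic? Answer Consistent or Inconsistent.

Inconsistent

From premise 2 we have O(m).
Premise 3 is O(v -> not m); contrapositively O(m -> not v). Since O(m) holds, K gives O(not v).
From O(not v) and premise 1, O(not v -> not j), we obtain O(not j).
Premise 6 is O(r -> j); contrapositively O(not j -> not r). Since O(not j) holds, K gives O(not r).
Applying K to premise 4 (O(not r -> g)) and O(not r) yields O(g).
Premise 7, O(not p -> not g), contraposes to O(g -> p); with O(g) we get O(p).
Yet premise 8 is F(p), i.e. O(not p).
We now have both O(p) and O(not p) — p is simultaneously obligatory and forbidden, violating the D-axiom.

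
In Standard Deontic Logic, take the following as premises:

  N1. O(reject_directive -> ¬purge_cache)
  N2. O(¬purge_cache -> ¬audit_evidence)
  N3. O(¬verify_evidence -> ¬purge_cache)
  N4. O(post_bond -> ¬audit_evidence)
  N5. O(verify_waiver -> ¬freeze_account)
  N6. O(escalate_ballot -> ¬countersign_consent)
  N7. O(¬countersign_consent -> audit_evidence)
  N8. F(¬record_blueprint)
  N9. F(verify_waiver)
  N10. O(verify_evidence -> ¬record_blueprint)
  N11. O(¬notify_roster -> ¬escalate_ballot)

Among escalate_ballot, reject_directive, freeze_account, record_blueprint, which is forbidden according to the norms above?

F(¬record_blueprint) at premise 8 means O(record_blueprint).
The contrapositive of premise 10 (O(verify_evidence -> ¬record_blueprint)) is O(record_blueprint -> ¬verify_evidence), and O(record_blueprint) is already established, so O(¬verify_evidence).
From O(¬verify_evidence) and premise 3, O(¬verify_evidence -> ¬purge_cache), we obtain O(¬purge_cache).
Applying K to premise 2 (O(¬purge_cache -> ¬audit_evidence)) and O(¬purge_cache) yields O(¬audit_evidence).
Premise 7 is O(¬countersign_consent -> audit_evidence); contrapositively O(¬audit_evidence -> countersign_consent). Since O(¬audit_evidence) holds, K gives O(countersign_consent).
Premise 6 is O(escalate_ballot -> ¬countersign_consent); contrapositively O(countersign_consent -> ¬escalate_ballot). Since O(countersign_consent) holds, K gives O(¬escalate_ballot).
So O(¬escalate_ballot) holds, i.e. escalate_ballot is forbidden. None of the other listed options is forbidden under the premises.

escalate_ballot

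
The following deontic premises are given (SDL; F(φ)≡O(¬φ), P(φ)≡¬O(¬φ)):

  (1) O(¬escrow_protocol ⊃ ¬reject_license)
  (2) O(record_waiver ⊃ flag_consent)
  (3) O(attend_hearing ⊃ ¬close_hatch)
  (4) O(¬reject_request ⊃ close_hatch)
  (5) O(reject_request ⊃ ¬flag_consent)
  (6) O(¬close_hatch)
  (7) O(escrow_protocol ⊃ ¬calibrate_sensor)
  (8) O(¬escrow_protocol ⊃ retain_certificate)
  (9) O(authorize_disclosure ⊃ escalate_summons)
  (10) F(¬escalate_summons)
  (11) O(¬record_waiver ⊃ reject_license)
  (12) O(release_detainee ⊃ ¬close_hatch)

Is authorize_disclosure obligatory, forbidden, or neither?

Premise 9 is O(authorize_disclosure ⊃ escalate_summons); even if O(escalate_summons) held, inferring O(authorize_disclosure) would be affirming the consequent — invalid.
No premise or chain of K-axiom applications forces O(authorize_disclosure), and none forces O(¬authorize_disclosure). So authorize_disclosure is neither obligatory nor forbidden under these norms.

Neither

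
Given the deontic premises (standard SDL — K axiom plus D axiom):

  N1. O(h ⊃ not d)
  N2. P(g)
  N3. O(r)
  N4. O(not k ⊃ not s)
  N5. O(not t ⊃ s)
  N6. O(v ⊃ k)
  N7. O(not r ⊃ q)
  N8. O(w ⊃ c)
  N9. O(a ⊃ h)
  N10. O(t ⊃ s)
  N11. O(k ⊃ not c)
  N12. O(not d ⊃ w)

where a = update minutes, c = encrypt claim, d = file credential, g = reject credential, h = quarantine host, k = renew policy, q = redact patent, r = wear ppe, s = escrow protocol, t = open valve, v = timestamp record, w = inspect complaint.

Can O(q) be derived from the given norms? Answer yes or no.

Premise 7 is O(not r ⊃ q), but O(not r) is not derivable from the premises, so it does not yield O(q).
No other premise forces O(q). An ideal world satisfying every premise can still have q false, so O(q) is not derivable.

No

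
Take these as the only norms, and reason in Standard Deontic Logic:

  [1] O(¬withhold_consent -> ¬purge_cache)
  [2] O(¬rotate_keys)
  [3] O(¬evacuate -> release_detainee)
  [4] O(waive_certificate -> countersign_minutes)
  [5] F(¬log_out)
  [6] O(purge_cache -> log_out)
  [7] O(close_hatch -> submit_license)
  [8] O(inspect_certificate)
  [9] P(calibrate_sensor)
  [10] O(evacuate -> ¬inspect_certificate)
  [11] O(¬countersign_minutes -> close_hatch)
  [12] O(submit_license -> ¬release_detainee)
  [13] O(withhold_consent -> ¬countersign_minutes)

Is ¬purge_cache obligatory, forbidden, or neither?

Premise 8 states O(inspect_certificate) outright.
Premise 10, O(evacuate -> ¬inspect_certificate), contraposes to O(inspect_certificate -> ¬evacuate); with O(inspect_certificate) we get O(¬evacuate).
From O(¬evacuate) and premise 3, O(¬evacuate -> release_detainee), we obtain O(release_detainee).
The contrapositive of premise 12 (O(submit_license -> ¬release_detainee)) is O(release_detainee -> ¬submit_license), and O(release_detainee) is already established, so O(¬submit_license).
Premise 7, O(close_hatch -> submit_license), contraposes to O(¬submit_license -> ¬close_hatch); with O(¬submit_license) we get O(¬close_hatch).
Premise 11, O(¬countersign_minutes -> close_hatch), contraposes to O(¬close_hatch -> countersign_minutes); with O(¬close_hatch) we get O(countersign_minutes).
The contrapositive of premise 13 (O(withhold_consent -> ¬countersign_minutes)) is O(countersign_minutes -> ¬withhold_consent), and O(countersign_minutes) is already established, so O(¬withhold_consent).
From O(¬withhold_consent) and premise 1, O(¬withhold_consent -> ¬purge_cache), we obtain O(¬purge_cache).
Premises 2, 4, 5, 6, 9 do not contribute to this derivation.
Hence ¬purge_cache is obligatory.

Obligatory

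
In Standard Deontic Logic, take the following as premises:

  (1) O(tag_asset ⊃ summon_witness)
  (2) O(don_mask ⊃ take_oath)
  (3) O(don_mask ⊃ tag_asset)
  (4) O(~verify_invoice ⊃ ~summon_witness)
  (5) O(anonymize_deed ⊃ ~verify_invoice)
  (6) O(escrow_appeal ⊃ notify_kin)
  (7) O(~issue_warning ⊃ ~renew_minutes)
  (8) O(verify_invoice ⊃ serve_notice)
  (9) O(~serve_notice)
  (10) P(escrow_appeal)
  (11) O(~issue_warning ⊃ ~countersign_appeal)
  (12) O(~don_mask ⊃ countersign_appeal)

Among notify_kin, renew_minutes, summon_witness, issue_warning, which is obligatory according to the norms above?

Premise 9 states O(~serve_notice) outright.
Premise 8 is O(verify_invoice ⊃ serve_notice); contrapositively O(~serve_notice ⊃ ~verify_invoice). Since O(~serve_notice) holds, K gives O(~verify_invoice).
With premise 4, O(~verify_invoice ⊃ ~summon_witness), the K-axiom yields O(~summon_witness).
The contrapositive of premise 1 (O(tag_asset ⊃ summon_witness)) is O(~summon_witness ⊃ ~tag_asset), and O(~summon_witness) is already established, so O(~tag_asset).
The contrapositive of premise 3 (O(don_mask ⊃ tag_asset)) is O(~tag_asset ⊃ ~don_mask), and O(~tag_asset) is already established, so O(~don_mask).
Premise 12 is O(~don_mask ⊃ countersign_appeal); since O(~don_mask), deontic closure gives O(countersign_appeal).
Premise 11 is O(~issue_warning ⊃ ~countersign_appeal); contrapositively O(countersign_appeal ⊃ issue_warning). Since O(countersign_appeal) holds, K gives O(issue_warning).
So O(issue_warning) holds — issue_warning is obligatory. None of the other listed options is made obligatory by any chain of premises.

issue_warning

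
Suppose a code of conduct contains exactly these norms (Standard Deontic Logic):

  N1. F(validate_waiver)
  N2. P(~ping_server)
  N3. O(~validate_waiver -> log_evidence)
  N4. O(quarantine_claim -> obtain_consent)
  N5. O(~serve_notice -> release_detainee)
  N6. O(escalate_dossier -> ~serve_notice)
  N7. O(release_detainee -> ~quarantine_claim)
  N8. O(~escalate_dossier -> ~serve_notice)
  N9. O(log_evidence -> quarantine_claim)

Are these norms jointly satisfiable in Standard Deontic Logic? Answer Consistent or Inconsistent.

Inconsistent

Premises 6 and 8 cover both cases: O(escalate_dossier -> ~serve_notice) and O(~escalate_dossier -> ~serve_notice). Since escalate_dossier ∨ ~escalate_dossier is a tautology, O(~serve_notice) follows.
With premise 5, O(~serve_notice -> release_detainee), the K-axiom yields O(release_detainee).
Premise 7 is O(release_detainee -> ~quarantine_claim); since O(release_detainee), deontic closure gives O(~quarantine_claim).
Premise 9, O(log_evidence -> quarantine_claim), contraposes to O(~quarantine_claim -> ~log_evidence); with O(~quarantine_claim) we get O(~log_evidence).
The contrapositive of premise 3 (O(~validate_waiver -> log_evidence)) is O(~log_evidence -> validate_waiver), and O(~log_evidence) is already established, so O(validate_waiver).
However, F(validate_waiver) at premise 1 amounts to O(~validate_waiver).
We now have both O(validate_waiver) and O(~validate_waiver) — validate_waiver is simultaneously obligatory and forbidden, violating the D-axiom.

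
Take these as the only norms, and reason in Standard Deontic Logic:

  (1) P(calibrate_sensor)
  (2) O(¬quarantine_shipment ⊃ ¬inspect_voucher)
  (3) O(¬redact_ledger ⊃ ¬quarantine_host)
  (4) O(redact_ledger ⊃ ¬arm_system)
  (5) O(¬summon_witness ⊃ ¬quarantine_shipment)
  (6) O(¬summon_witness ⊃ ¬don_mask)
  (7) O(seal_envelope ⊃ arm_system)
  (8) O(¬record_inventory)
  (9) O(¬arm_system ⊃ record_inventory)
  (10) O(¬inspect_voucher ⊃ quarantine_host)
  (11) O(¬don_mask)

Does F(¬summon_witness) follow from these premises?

From premise 8 we have O(¬record_inventory).
The contrapositive of premise 9 (O(¬arm_system ⊃ record_inventory)) is O(¬record_inventory ⊃ arm_system), and O(¬record_inventory) is already established, so O(arm_system).
Premise 4, O(redact_ledger ⊃ ¬arm_system), contraposes to O(arm_system ⊃ ¬redact_ledger); with O(arm_system) we get O(¬redact_ledger).
Premise 3 is O(¬redact_ledger ⊃ ¬quarantine_host); since O(¬redact_ledger), deontic closure gives O(¬quarantine_host).
The contrapositive of premise 10 (O(¬inspect_voucher ⊃ quarantine_host)) is O(¬quarantine_host ⊃ inspect_voucher), and O(¬quarantine_host) is already established, so O(inspect_voucher).
Premise 2 is O(¬quarantine_shipment ⊃ ¬inspect_voucher); contrapositively O(inspect_voucher ⊃ quarantine_shipment). Since O(inspect_voucher) holds, K gives O(quarantine_shipment).
Premise 5, O(¬summon_witness ⊃ ¬quarantine_shipment), contraposes to O(quarantine_shipment ⊃ summon_witness); with O(quarantine_shipment) we get O(summon_witness).
Premises 1, 6, 7, 11 do not contribute to this derivation.
So O(summon_witness) holds, i.e. F(¬summon_witness). The claim follows.

Yes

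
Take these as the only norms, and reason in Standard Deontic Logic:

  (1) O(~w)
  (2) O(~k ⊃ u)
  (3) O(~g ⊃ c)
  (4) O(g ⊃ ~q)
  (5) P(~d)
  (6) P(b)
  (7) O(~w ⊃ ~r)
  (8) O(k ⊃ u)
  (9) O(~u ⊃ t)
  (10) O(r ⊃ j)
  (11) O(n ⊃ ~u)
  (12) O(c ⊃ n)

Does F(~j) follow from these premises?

No

Premise 10 is O(r ⊃ j), but O(r) is not derivable from the premises, so it does not yield O(j).
No other premise forces O(j). An ideal world satisfying every premise can still have ~j true, so F(~j) is not derivable.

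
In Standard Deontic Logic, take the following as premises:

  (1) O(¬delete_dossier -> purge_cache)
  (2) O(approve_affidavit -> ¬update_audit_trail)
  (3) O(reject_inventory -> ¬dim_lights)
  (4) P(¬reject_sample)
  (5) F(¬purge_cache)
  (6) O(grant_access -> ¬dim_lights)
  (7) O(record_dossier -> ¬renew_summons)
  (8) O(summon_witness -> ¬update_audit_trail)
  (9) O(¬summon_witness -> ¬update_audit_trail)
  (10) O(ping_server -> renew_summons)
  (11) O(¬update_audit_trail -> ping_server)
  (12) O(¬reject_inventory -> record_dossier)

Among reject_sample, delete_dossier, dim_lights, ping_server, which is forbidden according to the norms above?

dim_lights

By case analysis on ¬summon_witness: premise 9 gives O(¬summon_witness -> ¬update_audit_trail) and premise 8 gives O(summon_witness -> ¬update_audit_trail), so O(¬update_audit_trail) either way.
Premise 11 is O(¬update_audit_trail -> ping_server); since O(¬update_audit_trail), deontic closure gives O(ping_server).
Premise 10 is O(ping_server -> renew_summons); since O(ping_server), deontic closure gives O(renew_summons).
Premise 7, O(record_dossier -> ¬renew_summons), contraposes to O(renew_summons -> ¬record_dossier); with O(renew_summons) we get O(¬record_dossier).
The contrapositive of premise 12 (O(¬reject_inventory -> record_dossier)) is O(¬record_dossier -> reject_inventory), and O(¬record_dossier) is already established, so O(reject_inventory).
Applying K to premise 3 (O(reject_inventory -> ¬dim_lights)) and O(reject_inventory) yields O(¬dim_lights).
So O(¬dim_lights) holds, i.e. dim_lights is forbidden. None of the other listed options is forbidden under the premises.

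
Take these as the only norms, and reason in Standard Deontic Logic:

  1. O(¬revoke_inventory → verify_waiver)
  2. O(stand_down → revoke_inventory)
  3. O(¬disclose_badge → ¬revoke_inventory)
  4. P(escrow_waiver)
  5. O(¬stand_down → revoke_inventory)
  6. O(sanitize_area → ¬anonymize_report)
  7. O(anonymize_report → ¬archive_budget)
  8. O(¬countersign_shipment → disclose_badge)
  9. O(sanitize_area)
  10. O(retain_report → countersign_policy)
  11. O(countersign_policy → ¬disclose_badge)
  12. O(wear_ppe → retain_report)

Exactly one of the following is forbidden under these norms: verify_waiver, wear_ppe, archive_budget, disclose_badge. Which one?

wear_ppe

Premises 5 and 2 cover both cases: O(¬stand_down → revoke_inventory) and O(stand_down → revoke_inventory). Since ¬stand_down ∨ stand_down is a tautology, O(revoke_inventory) follows.
Premise 3, O(¬disclose_badge → ¬revoke_inventory), contraposes to O(revoke_inventory → disclose_badge); with O(revoke_inventory) we get O(disclose_badge).
Premise 11 is O(countersign_policy → ¬disclose_badge); contrapositively O(disclose_badge → ¬countersign_policy). Since O(disclose_badge) holds, K gives O(¬countersign_policy).
Premise 10, O(retain_report → countersign_policy), contraposes to O(¬countersign_policy → ¬retain_report); with O(¬countersign_policy) we get O(¬retain_report).
Premise 12 is O(wear_ppe → retain_report); contrapositively O(¬retain_report → ¬wear_ppe). Since O(¬retain_report) holds, K gives O(¬wear_ppe).
So O(¬wear_ppe) holds, i.e. wear_ppe is forbidden. None of the other listed options is forbidden under the premises.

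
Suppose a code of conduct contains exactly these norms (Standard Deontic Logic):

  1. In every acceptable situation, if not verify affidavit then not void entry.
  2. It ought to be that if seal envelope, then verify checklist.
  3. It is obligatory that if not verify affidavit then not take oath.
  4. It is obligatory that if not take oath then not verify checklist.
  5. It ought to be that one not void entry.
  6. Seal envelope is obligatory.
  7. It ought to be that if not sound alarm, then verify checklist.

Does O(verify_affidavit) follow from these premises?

Premise 6 states O(seal_envelope) outright.
From O(seal_envelope) and premise 2, O(seal_envelope → verify_checklist), we obtain O(verify_checklist).
The contrapositive of premise 4 (O(¬take_oath → ¬verify_checklist)) is O(verify_checklist → take_oath), and O(verify_checklist) is already established, so O(take_oath).
The contrapositive of premise 3 (O(¬verify_affidavit → ¬take_oath)) is O(take_oath → verify_affidavit), and O(take_oath) is already established, so O(verify_affidavit).
Premises 1, 5, 7 do not contribute to this derivation.
So O(verify_affidavit) follows.

Yes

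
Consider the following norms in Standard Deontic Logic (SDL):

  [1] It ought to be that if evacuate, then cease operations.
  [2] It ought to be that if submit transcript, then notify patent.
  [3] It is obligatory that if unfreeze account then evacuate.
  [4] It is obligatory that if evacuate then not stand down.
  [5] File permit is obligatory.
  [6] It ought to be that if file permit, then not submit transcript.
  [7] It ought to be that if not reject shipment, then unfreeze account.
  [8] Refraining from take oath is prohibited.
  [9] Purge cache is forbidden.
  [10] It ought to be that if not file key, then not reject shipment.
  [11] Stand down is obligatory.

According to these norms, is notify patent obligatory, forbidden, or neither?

Premise 2 is O(submit_transcript → notify_patent), but O(submit_transcript) is not derivable from the premises, so it does not yield O(notify_patent).
No premise or chain of K-axiom applications forces O(notify_patent), and none forces O(¬notify_patent). So notify_patent is neither obligatory nor forbidden under these norms.

Neither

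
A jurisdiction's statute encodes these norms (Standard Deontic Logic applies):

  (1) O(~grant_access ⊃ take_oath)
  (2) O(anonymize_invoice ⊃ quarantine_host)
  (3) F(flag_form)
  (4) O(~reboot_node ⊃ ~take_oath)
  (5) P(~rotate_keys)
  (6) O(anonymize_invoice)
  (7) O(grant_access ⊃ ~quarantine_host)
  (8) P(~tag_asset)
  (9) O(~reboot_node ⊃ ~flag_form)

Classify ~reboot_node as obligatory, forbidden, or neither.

Premise 6 gives O(anonymize_invoice).
Premise 2 is O(anonymize_invoice ⊃ quarantine_host); since O(anonymize_invoice), deontic closure gives O(quarantine_host).
Premise 7 is O(grant_access ⊃ ~quarantine_host); contrapositively O(quarantine_host ⊃ ~grant_access). Since O(quarantine_host) holds, K gives O(~grant_access).
With premise 1, O(~grant_access ⊃ take_oath), the K-axiom yields O(take_oath).
Premise 4, O(~reboot_node ⊃ ~take_oath), contraposes to O(take_oath ⊃ reboot_node); with O(take_oath) we get O(reboot_node).
Premises 3, 5, 8, 9 do not contribute to this derivation.
Thus O(reboot_node), which is F(~reboot_node): ~reboot_node is forbidden.

Forbidden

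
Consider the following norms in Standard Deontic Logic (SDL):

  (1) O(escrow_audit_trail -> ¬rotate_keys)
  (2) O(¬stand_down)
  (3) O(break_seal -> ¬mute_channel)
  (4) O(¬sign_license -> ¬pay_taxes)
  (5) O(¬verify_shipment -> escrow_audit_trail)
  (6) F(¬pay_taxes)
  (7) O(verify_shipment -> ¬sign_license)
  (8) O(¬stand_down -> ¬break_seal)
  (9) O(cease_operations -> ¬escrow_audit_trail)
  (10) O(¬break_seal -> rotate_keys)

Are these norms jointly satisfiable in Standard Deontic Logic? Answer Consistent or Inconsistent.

Inconsistent

Premise 2 states O(¬stand_down) outright.
Premise 8 is O(¬stand_down -> ¬break_seal); since O(¬stand_down), deontic closure gives O(¬break_seal).
Applying K to premise 10 (O(¬break_seal -> rotate_keys)) and O(¬break_seal) yields O(rotate_keys).
Premise 1, O(escrow_audit_trail -> ¬rotate_keys), contraposes to O(rotate_keys -> ¬escrow_audit_trail); with O(rotate_keys) we get O(¬escrow_audit_trail).
Premise 5, O(¬verify_shipment -> escrow_audit_trail), contraposes to O(¬escrow_audit_trail -> verify_shipment); with O(¬escrow_audit_trail) we get O(verify_shipment).
With premise 7, O(verify_shipment -> ¬sign_license), the K-axiom yields O(¬sign_license).
Premise 4 is O(¬sign_license -> ¬pay_taxes); since O(¬sign_license), deontic closure gives O(¬pay_taxes).
Yet premise 6 is F(¬pay_taxes), i.e. O(pay_taxes).
We now have both O(¬pay_taxes) and O(pay_taxes) — pay_taxes is simultaneously obligatory and forbidden, violating the D-axiom.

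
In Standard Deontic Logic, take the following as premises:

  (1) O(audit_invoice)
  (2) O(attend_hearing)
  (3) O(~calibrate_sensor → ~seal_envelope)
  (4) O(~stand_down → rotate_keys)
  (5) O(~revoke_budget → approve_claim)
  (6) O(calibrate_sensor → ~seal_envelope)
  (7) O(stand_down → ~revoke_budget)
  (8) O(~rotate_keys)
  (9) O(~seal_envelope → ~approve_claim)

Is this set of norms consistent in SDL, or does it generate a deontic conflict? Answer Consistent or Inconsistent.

Inconsistent

By case analysis on ~calibrate_sensor: premise 3 gives O(~calibrate_sensor → ~seal_envelope) and premise 6 gives O(calibrate_sensor → ~seal_envelope), so O(~seal_envelope) either way.
From O(~seal_envelope) and premise 9, O(~seal_envelope → ~approve_claim), we obtain O(~approve_claim).
Premise 5 is O(~revoke_budget → approve_claim); contrapositively O(~approve_claim → revoke_budget). Since O(~approve_claim) holds, K gives O(revoke_budget).
Premise 7, O(stand_down → ~revoke_budget), contraposes to O(revoke_budget → ~stand_down); with O(revoke_budget) we get O(~stand_down).
Premise 4 is O(~stand_down → rotate_keys); since O(~stand_down), deontic closure gives O(rotate_keys).
But premise 8 directly asserts O(~rotate_keys).
We now have both O(rotate_keys) and O(~rotate_keys) — rotate_keys is simultaneously obligatory and forbidden, violating the D-axiom.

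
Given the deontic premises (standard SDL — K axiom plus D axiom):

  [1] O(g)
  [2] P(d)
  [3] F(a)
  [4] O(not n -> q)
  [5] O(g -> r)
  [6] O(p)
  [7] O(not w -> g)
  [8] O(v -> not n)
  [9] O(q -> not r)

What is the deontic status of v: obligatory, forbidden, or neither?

From premise 1 we have O(g).
With premise 5, O(g -> r), the K-axiom yields O(r).
Premise 9, O(q -> not r), contraposes to O(r -> not q); with O(r) we get O(not q).
Premise 4 is O(not n -> q); contrapositively O(not q -> n). Since O(not q) holds, K gives O(n).
Premise 8, O(v -> not n), contraposes to O(n -> not v); with O(n) we get O(not v).
Premises 2, 3, 6, 7 do not contribute to this derivation.
Thus O(not v), which is F(v): v is forbidden.

Forbidden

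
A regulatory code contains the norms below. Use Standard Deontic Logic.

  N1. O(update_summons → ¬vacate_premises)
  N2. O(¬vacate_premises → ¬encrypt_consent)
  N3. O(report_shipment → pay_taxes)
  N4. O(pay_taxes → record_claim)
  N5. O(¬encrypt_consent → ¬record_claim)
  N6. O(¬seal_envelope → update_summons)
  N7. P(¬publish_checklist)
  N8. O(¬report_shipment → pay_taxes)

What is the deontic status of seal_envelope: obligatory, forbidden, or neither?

Premises 3 and 8 cover both cases: O(report_shipment → pay_taxes) and O(¬report_shipment → pay_taxes). Since report_shipment ∨ ¬report_shipment is a tautology, O(pay_taxes) follows.
Premise 4 is O(pay_taxes → record_claim); since O(pay_taxes), deontic closure gives O(record_claim).
Premise 5, O(¬encrypt_consent → ¬record_claim), contraposes to O(record_claim → encrypt_consent); with O(record_claim) we get O(encrypt_consent).
Premise 2, O(¬vacate_premises → ¬encrypt_consent), contraposes to O(encrypt_consent → vacate_premises); with O(encrypt_consent) we get O(vacate_premises).
Premise 1, O(update_summons → ¬vacate_premises), contraposes to O(vacate_premises → ¬update_summons); with O(vacate_premises) we get O(¬update_summons).
The contrapositive of premise 6 (O(¬seal_envelope → update_summons)) is O(¬update_summons → seal_envelope), and O(¬update_summons) is already established, so O(seal_envelope).
Premise 7 does not contribute to this derivation.
Hence seal_envelope is obligatory.

Obligatory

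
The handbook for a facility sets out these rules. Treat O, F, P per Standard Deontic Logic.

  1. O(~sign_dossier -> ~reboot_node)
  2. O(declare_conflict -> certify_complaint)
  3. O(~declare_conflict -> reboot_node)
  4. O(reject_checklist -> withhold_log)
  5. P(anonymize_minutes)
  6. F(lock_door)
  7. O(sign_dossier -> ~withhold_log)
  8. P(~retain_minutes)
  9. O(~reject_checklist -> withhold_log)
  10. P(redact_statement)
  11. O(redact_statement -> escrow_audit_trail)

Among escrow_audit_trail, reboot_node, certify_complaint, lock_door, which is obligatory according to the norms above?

certify_complaint

Premises 4 and 9 cover both cases: O(reject_checklist -> withhold_log) and O(~reject_checklist -> withhold_log). Since reject_checklist ∨ ~reject_checklist is a tautology, O(withhold_log) follows.
The contrapositive of premise 7 (O(sign_dossier -> ~withhold_log)) is O(withhold_log -> ~sign_dossier), and O(withhold_log) is already established, so O(~sign_dossier).
Applying K to premise 1 (O(~sign_dossier -> ~reboot_node)) and O(~sign_dossier) yields O(~reboot_node).
Premise 3, O(~declare_conflict -> reboot_node), contraposes to O(~reboot_node -> declare_conflict); with O(~reboot_node) we get O(declare_conflict).
From O(declare_conflict) and premise 2, O(declare_conflict -> certify_complaint), we obtain O(certify_complaint).
So O(certify_complaint) holds — certify_complaint is obligatory. None of the other listed options is made obligatory by any chain of premises.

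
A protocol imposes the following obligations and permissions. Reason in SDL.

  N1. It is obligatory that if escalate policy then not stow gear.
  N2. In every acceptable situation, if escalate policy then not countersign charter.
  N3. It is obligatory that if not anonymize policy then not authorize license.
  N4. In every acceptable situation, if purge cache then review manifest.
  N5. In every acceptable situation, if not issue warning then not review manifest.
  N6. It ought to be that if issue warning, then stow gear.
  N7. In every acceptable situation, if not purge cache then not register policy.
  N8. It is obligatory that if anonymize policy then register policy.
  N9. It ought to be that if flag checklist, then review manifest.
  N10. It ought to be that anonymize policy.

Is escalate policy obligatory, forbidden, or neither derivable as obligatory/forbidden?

Premise 10 gives O(anonymize_policy).
From O(anonymize_policy) and premise 8, O(anonymize_policy → register_policy), we obtain O(register_policy).
Premise 7, O(¬purge_cache → ¬register_policy), contraposes to O(register_policy → purge_cache); with O(register_policy) we get O(purge_cache).
Premise 4 is O(purge_cache → review_manifest); since O(purge_cache), deontic closure gives O(review_manifest).
Premise 5, O(¬issue_warning → ¬review_manifest), contraposes to O(review_manifest → issue_warning); with O(review_manifest) we get O(issue_warning).
With premise 6, O(issue_warning → stow_gear), the K-axiom yields O(stow_gear).
Premise 1, O(escalate_policy → ¬stow_gear), contraposes to O(stow_gear → ¬escalate_policy); with O(stow_gear) we get O(¬escalate_policy).
Premises 2, 3, 9 do not contribute to this derivation.
Thus O(¬escalate_policy), which is F(escalate_policy): escalate_policy is forbidden.

Forbidden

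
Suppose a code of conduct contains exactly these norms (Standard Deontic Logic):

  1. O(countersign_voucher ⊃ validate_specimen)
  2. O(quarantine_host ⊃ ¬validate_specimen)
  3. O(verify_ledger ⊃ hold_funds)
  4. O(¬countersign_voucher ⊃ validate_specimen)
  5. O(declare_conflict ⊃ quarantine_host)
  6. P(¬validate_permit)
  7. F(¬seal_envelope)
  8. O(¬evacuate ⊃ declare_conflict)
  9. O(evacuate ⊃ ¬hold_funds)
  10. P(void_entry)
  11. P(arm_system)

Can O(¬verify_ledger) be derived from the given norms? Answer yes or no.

Yes

Premises 1 and 4 are O(countersign_voucher ⊃ validate_specimen) and O(¬countersign_voucher ⊃ validate_specimen); every ideal world satisfies countersign_voucher or ¬countersign_voucher, so in either case validate_specimen holds — hence O(validate_specimen).
Premise 2, O(quarantine_host ⊃ ¬validate_specimen), contraposes to O(validate_specimen ⊃ ¬quarantine_host); with O(validate_specimen) we get O(¬quarantine_host).
Premise 5, O(declare_conflict ⊃ quarantine_host), contraposes to O(¬quarantine_host ⊃ ¬declare_conflict); with O(¬quarantine_host) we get O(¬declare_conflict).
Premise 8 is O(¬evacuate ⊃ declare_conflict); contrapositively O(¬declare_conflict ⊃ evacuate). Since O(¬declare_conflict) holds, K gives O(evacuate).
With premise 9, O(evacuate ⊃ ¬hold_funds), the K-axiom yields O(¬hold_funds).
Premise 3 is O(verify_ledger ⊃ hold_funds); contrapositively O(¬hold_funds ⊃ ¬verify_ledger). Since O(¬hold_funds) holds, K gives O(¬verify_ledger).
Premises 6, 7, 10, 11 do not contribute to this derivation.
So O(¬verify_ledger) follows.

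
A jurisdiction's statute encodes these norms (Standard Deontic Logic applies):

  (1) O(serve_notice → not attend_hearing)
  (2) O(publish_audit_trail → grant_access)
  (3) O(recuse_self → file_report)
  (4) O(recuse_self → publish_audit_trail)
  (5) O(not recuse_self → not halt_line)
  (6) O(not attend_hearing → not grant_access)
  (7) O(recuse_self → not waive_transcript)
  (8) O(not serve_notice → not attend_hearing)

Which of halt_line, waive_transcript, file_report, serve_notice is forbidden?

By case analysis on serve_notice: premise 1 gives O(serve_notice → not attend_hearing) and premise 8 gives O(not serve_notice → not attend_hearing), so O(not attend_hearing) either way.
With premise 6, O(not attend_hearing → not grant_access), the K-axiom yields O(not grant_access).
The contrapositive of premise 2 (O(publish_audit_trail → grant_access)) is O(not grant_access → not publish_audit_trail), and O(not grant_access) is already established, so O(not publish_audit_trail).
Premise 4 is O(recuse_self → publish_audit_trail); contrapositively O(not publish_audit_trail → not recuse_self). Since O(not publish_audit_trail) holds, K gives O(not recuse_self).
From O(not recuse_self) and premise 5, O(not recuse_self → not halt_line), we obtain O(not halt_line).
So O(not halt_line) holds, i.e. halt_line is forbidden. None of the other listed options is forbidden under the premises.

halt_line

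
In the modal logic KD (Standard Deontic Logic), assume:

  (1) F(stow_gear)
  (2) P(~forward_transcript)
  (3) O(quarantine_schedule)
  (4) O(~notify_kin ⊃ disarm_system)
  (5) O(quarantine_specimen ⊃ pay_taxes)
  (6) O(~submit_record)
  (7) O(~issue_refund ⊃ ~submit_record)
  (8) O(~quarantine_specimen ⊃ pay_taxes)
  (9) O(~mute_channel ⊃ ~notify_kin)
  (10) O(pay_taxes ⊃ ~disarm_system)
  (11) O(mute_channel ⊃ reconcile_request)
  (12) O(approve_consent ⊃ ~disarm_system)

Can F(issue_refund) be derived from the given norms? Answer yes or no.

Premise 7 is O(~issue_refund ⊃ ~submit_record); even if O(~submit_record) held, inferring O(~issue_refund) would be affirming the consequent — invalid.
No other premise forces O(~issue_refund). An ideal world satisfying every premise can still have issue_refund true, so F(issue_refund) is not derivable.

No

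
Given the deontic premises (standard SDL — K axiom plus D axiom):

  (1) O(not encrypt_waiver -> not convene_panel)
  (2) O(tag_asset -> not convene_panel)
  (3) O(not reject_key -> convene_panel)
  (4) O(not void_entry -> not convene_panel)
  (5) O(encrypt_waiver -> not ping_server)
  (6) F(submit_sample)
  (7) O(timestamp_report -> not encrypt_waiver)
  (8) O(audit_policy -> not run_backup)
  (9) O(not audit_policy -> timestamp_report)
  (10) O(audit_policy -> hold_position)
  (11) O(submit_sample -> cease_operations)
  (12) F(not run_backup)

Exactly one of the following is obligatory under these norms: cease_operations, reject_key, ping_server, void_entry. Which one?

reject_key

Premise 12, F(not run_backup), is equivalent to O(run_backup).
Premise 8 is O(audit_policy -> not run_backup); contrapositively O(run_backup -> not audit_policy). Since O(run_backup) holds, K gives O(not audit_policy).
From O(not audit_policy) and premise 9, O(not audit_policy -> timestamp_report), we obtain O(timestamp_report).
Applying K to premise 7 (O(timestamp_report -> not encrypt_waiver)) and O(timestamp_report) yields O(not encrypt_waiver).
From O(not encrypt_waiver) and premise 1, O(not encrypt_waiver -> not convene_panel), we obtain O(not convene_panel).
Premise 3 is O(not reject_key -> convene_panel); contrapositively O(not convene_panel -> reject_key). Since O(not convene_panel) holds, K gives O(reject_key).
So O(reject_key) holds — reject_key is obligatory. None of the other listed options is made obligatory by any chain of premises.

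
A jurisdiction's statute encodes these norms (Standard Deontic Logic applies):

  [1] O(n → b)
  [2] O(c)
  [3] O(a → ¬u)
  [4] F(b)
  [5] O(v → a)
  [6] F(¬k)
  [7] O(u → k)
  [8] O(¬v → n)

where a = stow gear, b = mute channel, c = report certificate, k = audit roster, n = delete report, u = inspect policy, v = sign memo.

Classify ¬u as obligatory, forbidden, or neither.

Premise 4 is F(b), i.e. O(¬b).
Premise 1 is O(n → b); contrapositively O(¬b → ¬n). Since O(¬b) holds, K gives O(¬n).
The contrapositive of premise 8 (O(¬v → n)) is O(¬n → v), and O(¬n) is already established, so O(v).
From O(v) and premise 5, O(v → a), we obtain O(a).
With premise 3, O(a → ¬u), the K-axiom yields O(¬u).
Premises 2, 6, 7 do not contribute to this derivation.
Hence ¬u is obligatory.

Obligatory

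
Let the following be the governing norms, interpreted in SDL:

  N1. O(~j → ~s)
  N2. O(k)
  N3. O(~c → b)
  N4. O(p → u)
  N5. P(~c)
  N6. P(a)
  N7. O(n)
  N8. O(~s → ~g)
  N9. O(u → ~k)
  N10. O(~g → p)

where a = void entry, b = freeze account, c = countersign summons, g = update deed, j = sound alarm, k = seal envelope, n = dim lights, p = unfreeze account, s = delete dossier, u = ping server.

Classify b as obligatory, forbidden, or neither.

Premise 3 is O(~c → b), but O(~c) is not derivable from the premises (the permission P(~c) asserts only ~O(c), not O(~c)), so it does not yield O(b).
No premise or chain of K-axiom applications forces O(b), and none forces O(~b). So b is neither obligatory nor forbidden under these norms.

Neither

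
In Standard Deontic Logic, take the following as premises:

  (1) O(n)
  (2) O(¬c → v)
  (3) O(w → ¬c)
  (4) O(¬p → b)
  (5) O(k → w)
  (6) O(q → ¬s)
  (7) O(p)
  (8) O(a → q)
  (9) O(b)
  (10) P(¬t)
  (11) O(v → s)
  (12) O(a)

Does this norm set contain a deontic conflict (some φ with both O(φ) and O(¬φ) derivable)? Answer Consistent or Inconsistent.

Consistent

Premise 4 is O(¬p → b); even if O(b) held, inferring O(¬p) would be affirming the consequent — invalid.
So O(¬p) is not derivable, and the apparent clash with O(p) does not arise.
A world satisfying every obligation exists (e.g. a=true, b=true, c=true, k=false, n=true, p=true, q=true, s=false, t=false, v=false, w=false); no atom is both obligatory and forbidden, so the set is consistent.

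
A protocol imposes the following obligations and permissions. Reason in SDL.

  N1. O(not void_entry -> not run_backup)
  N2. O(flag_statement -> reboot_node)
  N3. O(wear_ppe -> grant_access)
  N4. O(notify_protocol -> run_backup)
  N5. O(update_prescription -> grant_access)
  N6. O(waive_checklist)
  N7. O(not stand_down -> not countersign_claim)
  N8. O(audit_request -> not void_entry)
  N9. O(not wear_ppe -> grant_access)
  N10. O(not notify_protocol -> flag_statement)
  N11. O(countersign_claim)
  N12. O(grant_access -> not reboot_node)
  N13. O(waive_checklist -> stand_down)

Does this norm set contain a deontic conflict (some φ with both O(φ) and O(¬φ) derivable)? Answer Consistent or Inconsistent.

Premise 7 is O(not stand_down -> not countersign_claim), but O(not stand_down) is not derivable from the premises, so it does not yield O(not countersign_claim).
So O(not countersign_claim) is not derivable, and the apparent clash with O(countersign_claim) does not arise.
A world satisfying every obligation exists (e.g. audit_request=false, countersign_claim=true, flag_statement=false, grant_access=true, notify_protocol=true, reboot_node=false, run_backup=true, stand_down=true, update_prescription=false, void_entry=true, waive_checklist=true, wear_ppe=false); no atom is both obligatory and forbidden, so the set is consistent.

Consistent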